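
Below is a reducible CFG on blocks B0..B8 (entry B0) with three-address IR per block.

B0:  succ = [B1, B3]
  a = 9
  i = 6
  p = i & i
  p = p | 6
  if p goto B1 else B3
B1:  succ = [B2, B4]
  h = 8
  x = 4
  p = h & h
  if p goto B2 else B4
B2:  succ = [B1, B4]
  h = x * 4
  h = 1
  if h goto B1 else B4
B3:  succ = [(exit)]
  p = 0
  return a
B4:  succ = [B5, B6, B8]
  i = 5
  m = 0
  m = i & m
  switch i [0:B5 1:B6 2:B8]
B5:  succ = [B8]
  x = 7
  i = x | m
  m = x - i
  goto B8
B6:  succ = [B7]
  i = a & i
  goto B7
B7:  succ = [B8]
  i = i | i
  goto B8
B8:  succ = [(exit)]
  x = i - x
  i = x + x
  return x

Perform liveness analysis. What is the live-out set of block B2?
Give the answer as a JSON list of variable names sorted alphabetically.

def/use:
  B0: {a,i,p} / ∅
  B1: {h,p,x} / ∅
  B2: {h} / {x}
  B3: {p} / {a}
  B4: {i,m} / ∅
  B5: {i,m,x} / {m}
  B6: {i} / {a,i}
  B7: {i} / {i}
  B8: {i,x} / {i,x}

Live sets:
  B0 li=∅ lo={a}
  B1 li={a} lo={a,x}
  B2 li={a,x} lo={a,x}
  B3 li={a} lo=∅
  B4 li={a,x} lo={a,i,m,x}
  B5 li={m} lo={i,x}
  B6 li={a,i,x} lo={i,x}
  B7 li={i,x} lo={i,x}
  B8 li={i,x} lo=∅

live-out(B2) = ["a", "x"]

Answer: ["a", "x"]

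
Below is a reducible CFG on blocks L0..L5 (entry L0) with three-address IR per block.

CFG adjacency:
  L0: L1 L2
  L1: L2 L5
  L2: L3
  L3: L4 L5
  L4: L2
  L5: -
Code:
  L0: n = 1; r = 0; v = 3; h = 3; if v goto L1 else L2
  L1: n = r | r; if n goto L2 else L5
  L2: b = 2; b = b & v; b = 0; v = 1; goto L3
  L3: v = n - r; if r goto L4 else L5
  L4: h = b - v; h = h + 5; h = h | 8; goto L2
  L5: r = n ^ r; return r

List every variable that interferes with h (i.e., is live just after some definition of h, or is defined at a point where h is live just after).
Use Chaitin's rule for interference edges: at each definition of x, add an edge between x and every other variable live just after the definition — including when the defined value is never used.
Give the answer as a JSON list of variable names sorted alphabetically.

Block summaries:
  L0: {h,n,r,v} / ∅
  L1: {n} / {r}
  L2: {b,v} / {v}
  L3: {v} / {n,r}
  L4: {h} / {b,v}
  L5: {r} / {n,r}

Live sets:
  L0: in=∅ out={n,r,v}
  L1: in={r,v} out={n,r,v}
  L2: in={n,r,v} out={b,n,r}
  L3: in={b,n,r} out={b,n,r,v}
  L4: in={b,n,r,v} out={n,r,v}
  L5: in={n,r} out=∅

Interfere edges:
  b↔{n,r,v}
  h↔{n,r,v}
  n↔{b,h,r,v}
  r↔{b,h,n,v}
  v↔{b,h,n,r}

N(h) = ["n", "r", "v"]

Answer: ["n", "r", "v"]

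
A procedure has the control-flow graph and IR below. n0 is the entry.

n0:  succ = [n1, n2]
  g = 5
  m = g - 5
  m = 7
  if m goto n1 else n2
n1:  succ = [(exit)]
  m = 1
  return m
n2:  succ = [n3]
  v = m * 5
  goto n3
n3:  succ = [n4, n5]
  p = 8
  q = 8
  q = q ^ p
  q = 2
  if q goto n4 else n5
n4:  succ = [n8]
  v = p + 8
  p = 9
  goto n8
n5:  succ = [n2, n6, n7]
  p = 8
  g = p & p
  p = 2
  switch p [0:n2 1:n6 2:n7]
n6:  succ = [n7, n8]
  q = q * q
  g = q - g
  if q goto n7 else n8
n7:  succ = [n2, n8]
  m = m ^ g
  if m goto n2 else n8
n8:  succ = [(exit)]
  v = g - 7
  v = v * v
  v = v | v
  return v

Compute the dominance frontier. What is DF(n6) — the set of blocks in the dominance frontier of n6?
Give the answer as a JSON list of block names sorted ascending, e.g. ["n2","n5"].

idom tree: n1←n0 n2←n0 n3←n2 n4←n3 n5←n3 n6←n5 n7←n5 n8←n3
Dom∩ at merges:
  n2: preds {n0,n5,n7}: {n0} ∩ {n0,n2,n3,n5} ∩ {n0,n2,n3,n5,n7} = {n0}; idom=n0
  n7: preds {n5,n6}: {n0,n2,n3,n5} ∩ {n0,n2,n3,n5,n6} = {n0,n2,n3,n5}; idom=n5
  n8: preds {n4,n6,n7}: {n0,n2,n3,n4} ∩ {n0,n2,n3,n5,n6} ∩ {n0,n2,n3,n5,n7} = {n0,n2,n3}; idom=n3

Frontier:
  n2←n0: walk · to n0
  n2←n5: walk n5→n3→n2 to n0
  n2←n7: walk n7→n5→n3→n2 to n0
  n7←n5: walk · to n5
  n7←n6: walk n6 to n5
  n8←n4: walk n4 to n3
  n8←n6: walk n6→n5 to n3
  n8←n7: walk n7→n5 to n3
  DF(n0)=∅
  DF(n1)=∅
  DF(n2)={n2}
  DF(n3)={n2}
  DF(n4)={n8}
  DF(n5)={n2,n8}
  DF(n6)={n7,n8}
  DF(n7)={n2,n8}
  DF(n8)=∅

DF(n6) = ["n7", "n8"]

Answer: ["n7", "n8"]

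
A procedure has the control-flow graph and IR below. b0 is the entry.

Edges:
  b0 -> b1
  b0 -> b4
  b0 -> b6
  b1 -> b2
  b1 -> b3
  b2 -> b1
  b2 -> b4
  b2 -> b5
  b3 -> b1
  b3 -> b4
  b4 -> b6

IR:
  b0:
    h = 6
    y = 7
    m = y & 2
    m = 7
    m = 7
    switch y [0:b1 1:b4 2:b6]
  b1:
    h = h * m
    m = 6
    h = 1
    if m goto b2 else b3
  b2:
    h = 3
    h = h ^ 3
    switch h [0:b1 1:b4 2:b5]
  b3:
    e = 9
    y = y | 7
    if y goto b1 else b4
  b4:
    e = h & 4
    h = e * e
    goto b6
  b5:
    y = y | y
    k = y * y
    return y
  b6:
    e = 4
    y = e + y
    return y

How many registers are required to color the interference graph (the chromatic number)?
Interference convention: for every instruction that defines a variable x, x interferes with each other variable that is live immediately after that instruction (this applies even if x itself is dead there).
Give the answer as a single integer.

Answer: 4

Working:
Per-block:
  b0: {h,m,y} / ∅
  b1: {h,m} / {h,m}
  b2: {h} / ∅
  b3: {e,y} / {y}
  b4: {e,h} / {h}
  b5: {k,y} / {y}
  b6: {e,y} / {y}

Live sets:
  b0: in=∅ out={h,m,y}
  b1: in={h,m,y} out={h,m,y}
  b2: in={m,y} out={h,m,y}
  b3: in={h,m,y} out={h,m,y}
  b4: in={h,y} out={y}
  b5: in={y} out=∅
  b6: in={y} out=∅

Interfere edges:
  e — {h,m,y}
  h — {e,m,y}
  k — {y}
  m — {e,h,y}
  y — {e,h,k,m}

Chromatic number:
  {e,h,m,y} pairwise interfere (4-clique) ⇒ χ ≥ 4
  4-colouring: c0={y}  c1={e,k}  c2={h}  c3={m}
  χ = 4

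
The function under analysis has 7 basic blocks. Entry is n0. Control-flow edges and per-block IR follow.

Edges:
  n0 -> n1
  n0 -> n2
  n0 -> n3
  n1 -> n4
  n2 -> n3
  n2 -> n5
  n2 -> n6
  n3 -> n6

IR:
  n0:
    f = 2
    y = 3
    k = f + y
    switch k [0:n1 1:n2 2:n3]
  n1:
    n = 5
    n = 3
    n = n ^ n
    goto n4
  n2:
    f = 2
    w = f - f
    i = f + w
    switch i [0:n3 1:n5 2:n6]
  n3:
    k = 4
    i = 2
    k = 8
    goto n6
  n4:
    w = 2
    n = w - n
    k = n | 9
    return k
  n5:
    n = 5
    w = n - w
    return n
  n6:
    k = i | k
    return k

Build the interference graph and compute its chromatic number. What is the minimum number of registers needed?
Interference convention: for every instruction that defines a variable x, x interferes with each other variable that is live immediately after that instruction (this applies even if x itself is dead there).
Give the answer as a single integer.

Answer: 3

Derivation:
Block summaries:
  n0: {f,k,y} / ∅
  n1: {n} / ∅
  n2: {f,i,w} / ∅
  n3: {i,k} / ∅
  n4: {k,n,w} / {n}
  n5: {n,w} / {w}
  n6: {k} / {i,k}

Liveness:
  n0 li=∅ lo={k}
  n1 li=∅ lo={n}
  n2 li={k} lo={i,k,w}
  n3 li=∅ lo={i,k}
  n4 li={n} lo=∅
  n5 li={w} lo=∅
  n6 li={i,k} lo=∅

Conflict graph:
  f: {k,w,y}
  i: {k,w}
  k: {f,i,w}
  n: {w}
  w: {f,i,k,n}
  y: {f}

Chromatic number:
  lower bound: {f,k,w} mutually conflict ⇒ χ ≥ 3
  3-colouring: R0={w,y}  R1={f,i,n}  R2={k}
  χ = 3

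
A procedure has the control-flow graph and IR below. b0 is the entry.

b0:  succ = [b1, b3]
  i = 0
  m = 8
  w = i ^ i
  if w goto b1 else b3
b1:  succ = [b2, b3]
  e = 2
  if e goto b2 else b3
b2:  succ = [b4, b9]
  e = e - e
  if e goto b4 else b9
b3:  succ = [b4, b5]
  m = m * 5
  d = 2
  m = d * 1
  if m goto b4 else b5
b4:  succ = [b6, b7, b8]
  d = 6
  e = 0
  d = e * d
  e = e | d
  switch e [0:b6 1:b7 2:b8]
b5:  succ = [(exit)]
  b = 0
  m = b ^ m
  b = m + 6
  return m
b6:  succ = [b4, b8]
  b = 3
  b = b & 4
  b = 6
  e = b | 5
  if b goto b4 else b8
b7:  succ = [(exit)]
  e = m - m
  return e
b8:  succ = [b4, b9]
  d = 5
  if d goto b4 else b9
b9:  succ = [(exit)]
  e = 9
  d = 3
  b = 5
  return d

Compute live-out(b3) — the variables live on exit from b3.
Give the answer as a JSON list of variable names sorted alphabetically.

def/use:
  b0: def={i,m,w} ue=∅
  b1: def={e} ue=∅
  b2: def={e} ue={e}
  b3: def={d,m} ue={m}
  b4: def={d,e} ue=∅
  b5: def={b,m} ue={m}
  b6: def={b,e} ue=∅
  b7: def={e} ue={m}
  b8: def={d} ue=∅
  b9: def={b,d,e} ue=∅

Live sets:
  b0: in=∅ out={m}
  b1: in={m} out={e,m}
  b2: in={e,m} out={m}
  b3: in={m} out={m}
  b4: in={m} out={m}
  b5: in={m} out=∅
  b6: in={m} out={m}
  b7: in={m} out=∅
  b8: in={m} out={m}
  b9: in=∅ out=∅

live-out(b3) = ["m"]

Answer: ["m"]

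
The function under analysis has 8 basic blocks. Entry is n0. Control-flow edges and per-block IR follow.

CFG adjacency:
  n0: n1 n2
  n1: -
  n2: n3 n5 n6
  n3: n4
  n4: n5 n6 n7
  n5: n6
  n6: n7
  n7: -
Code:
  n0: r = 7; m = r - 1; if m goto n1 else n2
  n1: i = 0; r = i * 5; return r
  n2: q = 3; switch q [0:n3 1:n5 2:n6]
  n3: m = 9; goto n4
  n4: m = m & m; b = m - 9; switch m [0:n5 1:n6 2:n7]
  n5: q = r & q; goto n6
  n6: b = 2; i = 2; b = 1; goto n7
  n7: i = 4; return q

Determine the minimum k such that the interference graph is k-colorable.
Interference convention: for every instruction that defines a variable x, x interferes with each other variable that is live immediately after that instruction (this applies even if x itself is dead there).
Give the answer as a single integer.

Answer: 4

Working:
def/use:
  n0 def {m,r} use ∅
  n1 def {i,r} use ∅
  n2 def {q} use ∅
  n3 def {m} use ∅
  n4 def {b,m} use {m}
  n5 def {q} use {q,r}
  n6 def {b,i} use ∅
  n7 def {i} use {q}

Liveness:
  live n0: ∅→{r}
  live n1: ∅→∅
  live n2: {r}→{q,r}
  live n3: {q,r}→{m,q,r}
  live n4: {m,q,r}→{q,r}
  live n5: {q,r}→{q}
  live n6: {q}→{q}
  live n7: {q}→∅

Interfere edges:
  b: {m,q,r}
  i: {q}
  m: {b,q,r}
  q: {b,i,m,r}
  r: {b,m,q}

Registers:
  lower bound: {b,m,q,r} mutually conflict ⇒ χ ≥ 4
  4-colouring: r0={q}  r1={b,i}  r2={m}  r3={r}
  χ = 4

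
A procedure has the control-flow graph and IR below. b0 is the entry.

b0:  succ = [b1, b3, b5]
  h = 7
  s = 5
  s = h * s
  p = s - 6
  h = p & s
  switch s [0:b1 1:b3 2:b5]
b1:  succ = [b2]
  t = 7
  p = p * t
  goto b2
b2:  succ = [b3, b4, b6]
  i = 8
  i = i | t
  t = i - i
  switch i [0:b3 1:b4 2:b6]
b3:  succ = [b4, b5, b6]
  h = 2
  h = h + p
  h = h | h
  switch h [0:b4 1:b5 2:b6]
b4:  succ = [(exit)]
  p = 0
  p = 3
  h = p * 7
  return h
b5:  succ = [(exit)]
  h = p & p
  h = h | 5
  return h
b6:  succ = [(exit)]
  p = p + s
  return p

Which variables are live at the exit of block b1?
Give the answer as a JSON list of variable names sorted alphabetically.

Answer: ["p", "s", "t"]

Working:
Block summaries:
  b0: def={h,p,s} ue=∅
  b1: def={p,t} ue={p}
  b2: def={i,t} ue={t}
  b3: def={h} ue={p}
  b4: def={h,p} ue=∅
  b5: def={h} ue={p}
  b6: def={p} ue={p,s}

Backward fixpoint:
  live b0: ∅→{p,s}
  live b1: {p,s}→{p,s,t}
  live b2: {p,s,t}→{p,s}
  live b3: {p,s}→{p,s}
  live b4: ∅→∅
  live b5: {p}→∅
  live b6: {p,s}→∅

live-out(b1) = ["p", "s", "t"]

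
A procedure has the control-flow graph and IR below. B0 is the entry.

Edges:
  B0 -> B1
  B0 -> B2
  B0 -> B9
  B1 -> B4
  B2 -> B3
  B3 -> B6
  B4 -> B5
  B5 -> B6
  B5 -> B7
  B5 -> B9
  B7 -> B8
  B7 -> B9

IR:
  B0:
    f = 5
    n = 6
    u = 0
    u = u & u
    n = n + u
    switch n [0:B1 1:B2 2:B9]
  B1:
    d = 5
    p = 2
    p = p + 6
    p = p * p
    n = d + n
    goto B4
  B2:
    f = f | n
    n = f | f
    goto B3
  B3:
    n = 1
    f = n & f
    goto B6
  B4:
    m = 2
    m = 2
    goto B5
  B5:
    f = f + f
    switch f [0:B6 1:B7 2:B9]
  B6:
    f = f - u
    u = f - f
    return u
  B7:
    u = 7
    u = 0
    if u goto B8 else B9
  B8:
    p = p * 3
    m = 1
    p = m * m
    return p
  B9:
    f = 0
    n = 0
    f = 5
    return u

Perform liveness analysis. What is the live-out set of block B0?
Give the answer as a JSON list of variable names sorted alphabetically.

Block summaries:
  B0: {f,n,u} / ∅
  B1: {d,n,p} / {n}
  B2: {f,n} / {f,n}
  B3: {f,n} / {f}
  B4: {m} / ∅
  B5: {f} / {f}
  B6: {f,u} / {f,u}
  B7: {u} / ∅
  B8: {m,p} / {p}
  B9: {f,n} / {u}

Liveness:
  B0: in=∅ out={f,n,u}
  B1: in={f,n,u} out={f,p,u}
  B2: in={f,n,u} out={f,u}
  B3: in={f,u} out={f,u}
  B4: in={f,p,u} out={f,p,u}
  B5: in={f,p,u} out={f,p,u}
  B6: in={f,u} out=∅
  B7: in={p} out={p,u}
  B8: in={p} out=∅
  B9: in={u} out=∅

live-out(B0) = ["f", "n", "u"]

Answer: ["f", "n", "u"]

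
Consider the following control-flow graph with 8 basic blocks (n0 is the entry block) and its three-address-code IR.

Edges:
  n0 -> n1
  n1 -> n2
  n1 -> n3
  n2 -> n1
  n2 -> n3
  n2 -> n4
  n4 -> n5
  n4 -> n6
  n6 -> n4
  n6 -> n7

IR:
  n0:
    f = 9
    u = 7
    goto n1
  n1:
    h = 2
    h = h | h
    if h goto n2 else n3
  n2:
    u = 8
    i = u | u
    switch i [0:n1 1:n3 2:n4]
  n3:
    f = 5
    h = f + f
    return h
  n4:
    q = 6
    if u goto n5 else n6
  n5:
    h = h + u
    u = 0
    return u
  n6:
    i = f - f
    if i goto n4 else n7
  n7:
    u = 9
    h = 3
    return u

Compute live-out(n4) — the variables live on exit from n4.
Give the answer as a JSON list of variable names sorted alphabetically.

def/use:
  n0: def={f,u} ue=∅
  n1: def={h} ue=∅
  n2: def={i,u} ue=∅
  n3: def={f,h} ue=∅
  n4: def={q} ue={u}
  n5: def={h,u} ue={h,u}
  n6: def={i} ue={f}
  n7: def={h,u} ue=∅

Liveness:
  n0 li=∅ lo={f}
  n1 li={f} lo={f,h}
  n2 li={f,h} lo={f,h,u}
  n3 li=∅ lo=∅
  n4 li={f,h,u} lo={f,h,u}
  n5 li={h,u} lo=∅
  n6 li={f,h,u} lo={f,h,u}
  n7 li=∅ lo=∅

live-out(n4) = ["f", "h", "u"]

Answer: ["f", "h", "u"]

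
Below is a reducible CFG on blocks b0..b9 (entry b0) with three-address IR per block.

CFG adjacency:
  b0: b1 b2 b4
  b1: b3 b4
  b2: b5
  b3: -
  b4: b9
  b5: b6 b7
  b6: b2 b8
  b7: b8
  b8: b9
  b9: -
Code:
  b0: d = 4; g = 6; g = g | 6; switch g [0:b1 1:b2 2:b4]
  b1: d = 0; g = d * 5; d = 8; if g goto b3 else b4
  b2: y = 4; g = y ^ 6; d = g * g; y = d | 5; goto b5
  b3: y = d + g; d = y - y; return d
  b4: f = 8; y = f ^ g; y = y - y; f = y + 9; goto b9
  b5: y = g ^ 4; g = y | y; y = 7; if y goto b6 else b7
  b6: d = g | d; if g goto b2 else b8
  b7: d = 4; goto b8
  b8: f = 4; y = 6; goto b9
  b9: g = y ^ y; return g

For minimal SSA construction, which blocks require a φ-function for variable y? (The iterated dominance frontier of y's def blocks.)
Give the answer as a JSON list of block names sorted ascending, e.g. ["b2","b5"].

Answer: ["b2", "b9"]

Derivation:
idom tree: b1←b0 b2←b0 b3←b1 b4←b0 b5←b2 b6←b5 b7←b5 b8←b5 b9←b0
Dom at joins:
  b2: preds {b0,b6}: {b0} ∩ {b0,b2,b5,b6} = {b0}; idom=b0
  b4: preds {b0,b1}: {b0} ∩ {b0,b1} = {b0}; idom=b0
  b8: preds {b6,b7}: {b0,b2,b5,b6} ∩ {b0,b2,b5,b7} = {b0,b2,b5}; idom=b5
  b9: preds {b4,b8}: {b0,b4} ∩ {b0,b2,b5,b8} = {b0}; idom=b0

DF walk-up:
  join b2 pred b0: · stop@b0
  join b2 pred b6: b6→b5→b2 stop@b0
  join b4 pred b0: · stop@b0
  join b4 pred b1: b1 stop@b0
  join b8 pred b6: b6 stop@b5
  join b8 pred b7: b7 stop@b5
  join b9 pred b4: b4 stop@b0
  join b9 pred b8: b8→b5→b2 stop@b0
  b0 → ∅
  b1 → {b4}
  b2 → {b2,b9}
  b3 → ∅
  b4 → {b9}
  b5 → {b2,b9}
  b6 → {b2,b8}
  b7 → {b8}
  b8 → {b9}
  b9 → ∅

φ for y: defs {b2,b3,b4,b5,b8}
  DF⁺ = {b2,b9}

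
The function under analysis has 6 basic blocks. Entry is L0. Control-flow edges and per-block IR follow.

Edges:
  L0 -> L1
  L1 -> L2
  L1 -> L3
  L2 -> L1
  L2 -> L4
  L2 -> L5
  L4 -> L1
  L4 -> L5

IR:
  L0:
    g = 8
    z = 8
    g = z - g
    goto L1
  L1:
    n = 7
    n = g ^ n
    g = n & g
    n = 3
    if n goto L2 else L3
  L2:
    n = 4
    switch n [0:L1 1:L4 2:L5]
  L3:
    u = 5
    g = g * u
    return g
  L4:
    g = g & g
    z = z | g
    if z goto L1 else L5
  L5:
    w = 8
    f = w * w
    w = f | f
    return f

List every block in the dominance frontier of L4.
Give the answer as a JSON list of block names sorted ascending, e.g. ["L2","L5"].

idom tree: L1←L0 L2←L1 L3←L1 L4←L2 L5←L2
Dom∩ at merges:
  L1: preds {L0,L2,L4}: {L0} ∩ {L0,L1,L2} ∩ {L0,L1,L2,L4} = {L0}; idom=L0
  L5: preds {L2,L4}: {L0,L1,L2} ∩ {L0,L1,L2,L4} = {L0,L1,L2}; idom=L2

DF walk-up:
  L1←L0: walk · to L0
  L1←L2: walk L2→L1 to L0
  L1←L4: walk L4→L2→L1 to L0
  L5←L2: walk · to L2
  L5←L4: walk L4 to L2
  L0: DF=∅
  L1: DF={L1}
  L2: DF={L1}
  L3: DF=∅
  L4: DF={L1,L5}
  L5: DF=∅

DF(L4) = ["L1", "L5"]

Answer: ["L1", "L5"]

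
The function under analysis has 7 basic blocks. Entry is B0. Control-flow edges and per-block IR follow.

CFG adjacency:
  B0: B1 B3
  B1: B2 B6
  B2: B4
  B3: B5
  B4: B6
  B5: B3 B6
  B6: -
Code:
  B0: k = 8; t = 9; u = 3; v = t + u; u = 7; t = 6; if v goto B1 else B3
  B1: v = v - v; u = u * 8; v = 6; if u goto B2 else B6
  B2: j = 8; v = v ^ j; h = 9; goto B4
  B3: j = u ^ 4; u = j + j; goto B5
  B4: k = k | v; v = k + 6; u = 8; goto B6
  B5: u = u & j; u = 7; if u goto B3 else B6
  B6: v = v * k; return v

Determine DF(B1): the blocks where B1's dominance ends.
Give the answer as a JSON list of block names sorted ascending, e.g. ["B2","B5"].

idom tree: B1←B0 B2←B1 B3←B0 B4←B2 B5←B3 B6←B0
Join-block Dom:
  B3: preds {B0,B5}: {B0} ∩ {B0,B3,B5} = {B0}; idom=B0
  B6: preds {B1,B4,B5}: {B0,B1} ∩ {B0,B1,B2,B4} ∩ {B0,B3,B5} = {B0}; idom=B0

DF walk-up:
  B3←B0: walk · to B0
  B3←B5: walk B5→B3 to B0
  B6←B1: walk B1 to B0
  B6←B4: walk B4→B2→B1 to B0
  B6←B5: walk B5→B3 to B0
  B0 → ∅
  B1 → {B6}
  B2 → {B6}
  B3 → {B3,B6}
  B4 → {B6}
  B5 → {B3,B6}
  B6 → ∅

DF(B1) = ["B6"]

Answer: ["B6"]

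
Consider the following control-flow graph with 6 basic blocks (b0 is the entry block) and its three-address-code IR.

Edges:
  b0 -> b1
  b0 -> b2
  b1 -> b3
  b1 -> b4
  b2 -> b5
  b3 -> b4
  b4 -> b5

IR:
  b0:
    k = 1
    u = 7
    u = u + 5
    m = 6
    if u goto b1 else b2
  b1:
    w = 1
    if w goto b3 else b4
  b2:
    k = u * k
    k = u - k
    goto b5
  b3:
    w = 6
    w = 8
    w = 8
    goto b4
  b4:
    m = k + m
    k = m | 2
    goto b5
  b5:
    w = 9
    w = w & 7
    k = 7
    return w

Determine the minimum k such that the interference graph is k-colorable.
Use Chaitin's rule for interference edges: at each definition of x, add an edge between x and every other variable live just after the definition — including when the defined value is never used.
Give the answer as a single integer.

Answer: 3

Derivation:
Block summaries:
  b0: def={k,m,u} ue=∅
  b1: def={w} ue=∅
  b2: def={k} ue={k,u}
  b3: def={w} ue=∅
  b4: def={k,m} ue={k,m}
  b5: def={k,w} ue=∅

Liveness:
  live b0: ∅→{k,m,u}
  live b1: {k,m}→{k,m}
  live b2: {k,u}→∅
  live b3: {k,m}→{k,m}
  live b4: {k,m}→∅
  live b5: ∅→∅

Conflict graph:
  k — {m,u,w}
  m — {k,u,w}
  u — {k,m}
  w — {k,m}

Registers:
  {k,m,u} pairwise interfere (3-clique) ⇒ χ ≥ 3
  3-colouring: c0={k}  c1={m}  c2={u,w}
  χ = 3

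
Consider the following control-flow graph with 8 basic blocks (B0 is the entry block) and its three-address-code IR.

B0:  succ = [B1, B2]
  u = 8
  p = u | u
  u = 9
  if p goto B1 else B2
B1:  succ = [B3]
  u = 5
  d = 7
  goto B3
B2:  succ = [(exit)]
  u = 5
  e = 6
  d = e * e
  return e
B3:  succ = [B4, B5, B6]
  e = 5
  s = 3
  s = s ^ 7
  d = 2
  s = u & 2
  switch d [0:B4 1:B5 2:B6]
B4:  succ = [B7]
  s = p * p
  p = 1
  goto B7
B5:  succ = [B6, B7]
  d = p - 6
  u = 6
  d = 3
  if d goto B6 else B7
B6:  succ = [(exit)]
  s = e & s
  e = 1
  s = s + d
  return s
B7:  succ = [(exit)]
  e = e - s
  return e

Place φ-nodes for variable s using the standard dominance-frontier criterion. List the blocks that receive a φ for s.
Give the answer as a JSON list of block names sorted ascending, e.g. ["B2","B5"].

idom tree: B1←B0 B2←B0 B3←B1 B4←B3 B5←B3 B6←B3 B7←B3
Dom at joins:
  B6: preds {B3,B5}: {B0,B1,B3} ∩ {B0,B1,B3,B5} = {B0,B1,B3}; idom=B3
  B7: preds {B4,B5}: {B0,B1,B3,B4} ∩ {B0,B1,B3,B5} = {B0,B1,B3}; idom=B3

Frontier:
  join B6 pred B3: · stop@B3
  join B6 pred B5: B5 stop@B3
  join B7 pred B4: B4 stop@B3
  join B7 pred B5: B5 stop@B3
  DF(B0)=∅
  DF(B1)=∅
  DF(B2)=∅
  DF(B3)=∅
  DF(B4)={B7}
  DF(B5)={B6,B7}
  DF(B6)=∅
  DF(B7)=∅

φ for s: defs {B3,B4,B6}
  DF⁺ = {B7}

Answer: ["B7"]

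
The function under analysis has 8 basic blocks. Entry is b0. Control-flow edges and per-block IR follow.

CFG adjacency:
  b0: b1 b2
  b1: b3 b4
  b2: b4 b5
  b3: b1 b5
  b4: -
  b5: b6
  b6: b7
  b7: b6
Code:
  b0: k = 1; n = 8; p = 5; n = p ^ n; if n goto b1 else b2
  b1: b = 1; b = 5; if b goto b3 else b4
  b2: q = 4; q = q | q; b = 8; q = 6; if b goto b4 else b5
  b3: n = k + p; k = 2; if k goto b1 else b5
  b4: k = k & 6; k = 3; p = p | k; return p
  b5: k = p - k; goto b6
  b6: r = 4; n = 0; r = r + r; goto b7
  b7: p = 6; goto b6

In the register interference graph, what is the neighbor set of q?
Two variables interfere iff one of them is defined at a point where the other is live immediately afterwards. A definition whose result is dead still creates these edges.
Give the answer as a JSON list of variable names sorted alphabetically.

Answer: ["b", "k", "p"]

Analysis:
Block summaries:
  b0 def {k,n,p} use ∅
  b1 def {b} use ∅
  b2 def {b,q} use ∅
  b3 def {k,n} use {k,p}
  b4 def {k,p} use {k,p}
  b5 def {k} use {k,p}
  b6 def {n,r} use ∅
  b7 def {p} use ∅

Live sets:
  b0: in=∅ out={k,p}
  b1: in={k,p} out={k,p}
  b2: in={k,p} out={k,p}
  b3: in={k,p} out={k,p}
  b4: in={k,p} out=∅
  b5: in={k,p} out=∅
  b6: in=∅ out=∅
  b7: in=∅ out=∅

Interfere edges:
  b: {k,p,q}
  k: {b,n,p,q}
  n: {k,p,r}
  p: {b,k,n,q}
  q: {b,k,p}
  r: {n}

N(q) = ["b", "k", "p"]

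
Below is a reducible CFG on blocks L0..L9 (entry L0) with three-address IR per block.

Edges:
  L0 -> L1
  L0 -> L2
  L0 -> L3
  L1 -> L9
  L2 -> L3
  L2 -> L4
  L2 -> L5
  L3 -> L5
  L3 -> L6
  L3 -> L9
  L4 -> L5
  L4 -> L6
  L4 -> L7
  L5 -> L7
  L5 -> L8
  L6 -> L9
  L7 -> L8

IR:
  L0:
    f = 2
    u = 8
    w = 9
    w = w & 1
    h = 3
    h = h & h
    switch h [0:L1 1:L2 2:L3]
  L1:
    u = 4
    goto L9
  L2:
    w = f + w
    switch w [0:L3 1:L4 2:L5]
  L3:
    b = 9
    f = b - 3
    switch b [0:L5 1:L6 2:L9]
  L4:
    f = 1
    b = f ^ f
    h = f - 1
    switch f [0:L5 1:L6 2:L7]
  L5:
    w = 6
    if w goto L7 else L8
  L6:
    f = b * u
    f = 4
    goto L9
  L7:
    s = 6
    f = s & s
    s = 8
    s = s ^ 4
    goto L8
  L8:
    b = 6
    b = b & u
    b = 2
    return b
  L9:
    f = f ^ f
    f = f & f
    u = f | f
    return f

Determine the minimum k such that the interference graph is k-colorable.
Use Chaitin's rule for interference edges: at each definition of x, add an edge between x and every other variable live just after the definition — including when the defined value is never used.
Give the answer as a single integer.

Per-block:
  L0 def {f,h,u,w} use ∅
  L1 def {u} use ∅
  L2 def {w} use {f,w}
  L3 def {b,f} use ∅
  L4 def {b,f,h} use ∅
  L5 def {w} use ∅
  L6 def {f} use {b,u}
  L7 def {f,s} use ∅
  L8 def {b} use {u}
  L9 def {f,u} use {f}

Backward fixpoint:
  live L0: ∅→{f,u,w}
  live L1: {f}→{f}
  live L2: {f,u,w}→{u}
  live L3: {u}→{b,f,u}
  live L4: {u}→{b,u}
  live L5: {u}→{u}
  live L6: {b,u}→{f}
  live L7: {u}→{u}
  live L8: {u}→∅
  live L9: {f}→∅

Interference:
  b: {f,h,u}
  f: {b,h,u,w}
  h: {b,f,u,w}
  s: {u}
  u: {b,f,h,s,w}
  w: {f,h,u}

Colouring:
  clique {b,f,h,u} ⇒ need ≥ 4
  assign b→c3 f→c1 h→c2 s→c1 u→c0 w→c3 — no edge inside a register ⇒ χ ≤ 4
  χ = 4

Answer: 4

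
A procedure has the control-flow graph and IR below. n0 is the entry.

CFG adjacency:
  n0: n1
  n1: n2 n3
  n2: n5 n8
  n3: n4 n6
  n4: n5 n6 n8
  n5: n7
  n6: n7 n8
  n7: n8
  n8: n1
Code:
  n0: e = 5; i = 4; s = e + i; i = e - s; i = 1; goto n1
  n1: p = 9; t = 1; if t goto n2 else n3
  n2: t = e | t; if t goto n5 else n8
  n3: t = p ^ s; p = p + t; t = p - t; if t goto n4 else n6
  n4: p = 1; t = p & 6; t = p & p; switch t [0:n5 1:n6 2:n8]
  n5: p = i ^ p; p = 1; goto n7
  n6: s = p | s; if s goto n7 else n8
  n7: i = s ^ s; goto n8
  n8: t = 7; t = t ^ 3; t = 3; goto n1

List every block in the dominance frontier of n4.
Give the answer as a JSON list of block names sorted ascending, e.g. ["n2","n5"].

Answer: ["n5", "n6", "n8"]

Working:
idom tree: n1←n0 n2←n1 n3←n1 n4←n3 n5←n1 n6←n3 n7←n1 n8←n1
Dom∩ at merges:
  n1: preds {n0,n8}: {n0} ∩ {n0,n1,n8} = {n0}; idom=n0
  n5: preds {n2,n4}: {n0,n1,n2} ∩ {n0,n1,n3,n4} = {n0,n1}; idom=n1
  n6: preds {n3,n4}: {n0,n1,n3} ∩ {n0,n1,n3,n4} = {n0,n1,n3}; idom=n3
  n7: preds {n5,n6}: {n0,n1,n5} ∩ {n0,n1,n3,n6} = {n0,n1}; idom=n1
  n8: preds {n2,n4,n6,n7}: {n0,n1,n2} ∩ {n0,n1,n3,n4} ∩ {n0,n1,n3,n6} ∩ {n0,n1,n7} = {n0,n1}; idom=n1

DF derivation:
  n1←n0: walk · to n0
  n1←n8: walk n8→n1 to n0
  n5←n2: walk n2 to n1
  n5←n4: walk n4→n3 to n1
  n6←n3: walk · to n3
  n6←n4: walk n4 to n3
  n7←n5: walk n5 to n1
  n7←n6: walk n6→n3 to n1
  n8←n2: walk n2 to n1
  n8←n4: walk n4→n3 to n1
  n8←n6: walk n6→n3 to n1
  n8←n7: walk n7 to n1
  n0 → ∅
  n1 → {n1}
  n2 → {n5,n8}
  n3 → {n5,n7,n8}
  n4 → {n5,n6,n8}
  n5 → {n7}
  n6 → {n7,n8}
  n7 → {n8}
  n8 → {n1}

DF(n4) = ["n5", "n6", "n8"]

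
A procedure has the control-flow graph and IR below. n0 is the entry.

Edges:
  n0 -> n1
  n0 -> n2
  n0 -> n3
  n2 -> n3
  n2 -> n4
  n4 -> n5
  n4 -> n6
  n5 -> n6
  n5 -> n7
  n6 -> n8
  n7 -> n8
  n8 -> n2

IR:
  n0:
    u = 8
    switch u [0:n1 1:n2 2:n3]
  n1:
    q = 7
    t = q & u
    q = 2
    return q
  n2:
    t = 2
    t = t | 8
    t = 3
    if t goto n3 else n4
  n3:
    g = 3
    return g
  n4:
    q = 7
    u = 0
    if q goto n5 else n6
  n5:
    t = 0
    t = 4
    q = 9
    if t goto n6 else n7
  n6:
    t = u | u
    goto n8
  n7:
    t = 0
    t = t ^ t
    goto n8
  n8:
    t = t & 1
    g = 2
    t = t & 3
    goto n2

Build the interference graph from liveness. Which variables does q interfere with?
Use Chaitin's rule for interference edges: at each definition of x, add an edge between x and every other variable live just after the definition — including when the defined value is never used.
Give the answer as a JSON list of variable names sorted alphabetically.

Answer: ["t", "u"]

Analysis:
Per-block:
  n0 def {u} use ∅
  n1 def {q,t} use {u}
  n2 def {t} use ∅
  n3 def {g} use ∅
  n4 def {q,u} use ∅
  n5 def {q,t} use ∅
  n6 def {t} use {u}
  n7 def {t} use ∅
  n8 def {g,t} use {t}

Backward fixpoint:
  n0 li=∅ lo={u}
  n1 li={u} lo=∅
  n2 li=∅ lo=∅
  n3 li=∅ lo=∅
  n4 li=∅ lo={u}
  n5 li={u} lo={u}
  n6 li={u} lo={t}
  n7 li=∅ lo={t}
  n8 li={t} lo=∅

Conflict graph:
  g: {t}
  q: {t,u}
  t: {g,q,u}
  u: {q,t}

N(q) = ["t", "u"]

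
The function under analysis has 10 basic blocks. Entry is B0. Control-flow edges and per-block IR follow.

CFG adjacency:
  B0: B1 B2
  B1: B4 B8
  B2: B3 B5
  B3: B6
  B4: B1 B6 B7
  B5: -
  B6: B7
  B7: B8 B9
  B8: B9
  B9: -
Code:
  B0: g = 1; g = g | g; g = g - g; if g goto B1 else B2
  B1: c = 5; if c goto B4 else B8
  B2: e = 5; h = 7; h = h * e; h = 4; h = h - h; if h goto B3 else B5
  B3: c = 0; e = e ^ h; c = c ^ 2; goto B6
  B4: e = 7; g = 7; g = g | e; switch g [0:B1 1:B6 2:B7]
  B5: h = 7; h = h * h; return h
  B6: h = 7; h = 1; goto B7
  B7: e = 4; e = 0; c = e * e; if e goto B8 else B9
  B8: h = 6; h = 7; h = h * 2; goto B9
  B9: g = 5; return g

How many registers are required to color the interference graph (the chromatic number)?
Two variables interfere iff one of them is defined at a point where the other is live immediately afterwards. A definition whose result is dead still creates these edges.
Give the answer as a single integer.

Block summaries:
  B0: def={g} ue=∅
  B1: def={c} ue=∅
  B2: def={e,h} ue=∅
  B3: def={c,e} ue={e,h}
  B4: def={e,g} ue=∅
  B5: def={h} ue=∅
  B6: def={h} ue=∅
  B7: def={c,e} ue=∅
  B8: def={h} ue=∅
  B9: def={g} ue=∅

Backward fixpoint:
  B0: in=∅ out=∅
  B1: in=∅ out=∅
  B2: in=∅ out={e,h}
  B3: in={e,h} out=∅
  B4: in=∅ out=∅
  B5: in=∅ out=∅
  B6: in=∅ out=∅
  B7: in=∅ out=∅
  B8: in=∅ out=∅
  B9: in=∅ out=∅

Interfere edges:
  c↔{e,h}
  e↔{c,g,h}
  g↔{e}
  h↔{c,e}

Chromatic number:
  clique {c,e,h} ⇒ need ≥ 3
  assign c→r1 e→r0 g→r1 h→r2 — no edge inside a register ⇒ χ ≤ 3
  χ = 3

Answer: 3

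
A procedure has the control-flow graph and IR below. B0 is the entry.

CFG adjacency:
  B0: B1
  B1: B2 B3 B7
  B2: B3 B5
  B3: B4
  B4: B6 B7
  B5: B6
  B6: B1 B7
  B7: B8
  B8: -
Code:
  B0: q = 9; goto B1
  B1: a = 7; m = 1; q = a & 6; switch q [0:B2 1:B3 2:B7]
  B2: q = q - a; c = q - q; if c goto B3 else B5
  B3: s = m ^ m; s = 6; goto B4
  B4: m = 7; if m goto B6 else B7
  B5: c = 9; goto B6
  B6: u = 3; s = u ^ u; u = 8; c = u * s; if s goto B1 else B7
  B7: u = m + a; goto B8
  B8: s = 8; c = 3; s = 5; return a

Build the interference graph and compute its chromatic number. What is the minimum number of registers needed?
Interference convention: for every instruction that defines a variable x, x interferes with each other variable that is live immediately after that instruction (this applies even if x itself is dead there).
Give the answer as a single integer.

Answer: 4

Analysis:
def/use:
  B0: def={q} ue=∅
  B1: def={a,m,q} ue=∅
  B2: def={c,q} ue={a,q}
  B3: def={s} ue={m}
  B4: def={m} ue=∅
  B5: def={c} ue=∅
  B6: def={c,s,u} ue=∅
  B7: def={u} ue={a,m}
  B8: def={c,s} ue={a}

Live sets:
  B0: in=∅ out=∅
  B1: in=∅ out={a,m,q}
  B2: in={a,m,q} out={a,m}
  B3: in={a,m} out={a}
  B4: in={a} out={a,m}
  B5: in={a,m} out={a,m}
  B6: in={a,m} out={a,m}
  B7: in={a,m} out={a}
  B8: in={a} out=∅

Interfere edges:
  a — {c,m,q,s,u}
  c — {a,m,s}
  m — {a,c,q,s,u}
  q — {a,m}
  s — {a,c,m,u}
  u — {a,m,s}

Colouring:
  {a,c,m,s} pairwise interfere (4-clique) ⇒ χ ≥ 4
  4-colouring: c0={a}  c1={m}  c2={q,s}  c3={c,u}
  χ = 4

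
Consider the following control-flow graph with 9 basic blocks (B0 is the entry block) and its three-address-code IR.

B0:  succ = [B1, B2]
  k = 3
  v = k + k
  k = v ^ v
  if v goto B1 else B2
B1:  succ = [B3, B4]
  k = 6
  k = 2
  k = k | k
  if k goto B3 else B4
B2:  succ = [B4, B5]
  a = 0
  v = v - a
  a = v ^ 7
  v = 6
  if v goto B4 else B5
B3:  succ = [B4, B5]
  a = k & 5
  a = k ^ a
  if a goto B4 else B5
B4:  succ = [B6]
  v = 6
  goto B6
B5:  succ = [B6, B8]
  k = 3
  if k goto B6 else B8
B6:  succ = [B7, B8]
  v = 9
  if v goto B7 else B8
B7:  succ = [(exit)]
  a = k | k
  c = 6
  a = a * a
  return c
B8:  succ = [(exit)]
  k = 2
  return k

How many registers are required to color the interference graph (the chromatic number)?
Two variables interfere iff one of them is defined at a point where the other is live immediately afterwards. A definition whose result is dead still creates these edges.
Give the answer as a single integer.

Block summaries:
  B0 def {k,v} use ∅
  B1 def {k} use ∅
  B2 def {a,v} use {v}
  B3 def {a} use {k}
  B4 def {v} use ∅
  B5 def {k} use ∅
  B6 def {v} use ∅
  B7 def {a,c} use {k}
  B8 def {k} use ∅

Backward fixpoint:
  B0 li=∅ lo={k,v}
  B1 li=∅ lo={k}
  B2 li={k,v} lo={k}
  B3 li={k} lo={k}
  B4 li={k} lo={k}
  B5 li=∅ lo={k}
  B6 li={k} lo={k}
  B7 li={k} lo=∅
  B8 li=∅ lo=∅

Conflict graph:
  a — {c,k,v}
  c — {a}
  k — {a,v}
  v — {a,k}

Colouring:
  lower bound: {a,k,v} mutually conflict ⇒ χ ≥ 3
  3-colouring: R0={a}  R1={c,k}  R2={v}
  χ = 3

Answer: 3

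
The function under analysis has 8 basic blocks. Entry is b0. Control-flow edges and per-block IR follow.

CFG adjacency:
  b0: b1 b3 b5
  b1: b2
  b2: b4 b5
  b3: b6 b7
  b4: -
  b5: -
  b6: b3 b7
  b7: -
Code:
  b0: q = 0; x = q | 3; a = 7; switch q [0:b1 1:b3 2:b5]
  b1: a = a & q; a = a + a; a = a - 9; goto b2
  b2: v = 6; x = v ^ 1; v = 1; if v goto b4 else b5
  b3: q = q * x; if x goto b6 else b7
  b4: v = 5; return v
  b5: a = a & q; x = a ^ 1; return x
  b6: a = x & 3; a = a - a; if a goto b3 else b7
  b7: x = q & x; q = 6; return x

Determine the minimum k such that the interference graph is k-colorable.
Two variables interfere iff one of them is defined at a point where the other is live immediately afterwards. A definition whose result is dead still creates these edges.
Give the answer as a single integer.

def/use:
  b0: def={a,q,x} ue=∅
  b1: def={a} ue={a,q}
  b2: def={v,x} ue=∅
  b3: def={q} ue={q,x}
  b4: def={v} ue=∅
  b5: def={a,x} ue={a,q}
  b6: def={a} ue={x}
  b7: def={q,x} ue={q,x}

Live sets:
  b0: in=∅ out={a,q,x}
  b1: in={a,q} out={a,q}
  b2: in={a,q} out={a,q}
  b3: in={q,x} out={q,x}
  b4: in=∅ out=∅
  b5: in={a,q} out=∅
  b6: in={q,x} out={q,x}
  b7: in={q,x} out=∅

Interference:
  a↔{q,v,x}
  q↔{a,v,x}
  v↔{a,q}
  x↔{a,q}

Chromatic number:
  {a,q,v} pairwise interfere (3-clique) ⇒ χ ≥ 3
  assign a→r0 q→r1 v→r2 x→r2 — no edge inside a register ⇒ χ ≤ 3
  χ = 3

Answer: 3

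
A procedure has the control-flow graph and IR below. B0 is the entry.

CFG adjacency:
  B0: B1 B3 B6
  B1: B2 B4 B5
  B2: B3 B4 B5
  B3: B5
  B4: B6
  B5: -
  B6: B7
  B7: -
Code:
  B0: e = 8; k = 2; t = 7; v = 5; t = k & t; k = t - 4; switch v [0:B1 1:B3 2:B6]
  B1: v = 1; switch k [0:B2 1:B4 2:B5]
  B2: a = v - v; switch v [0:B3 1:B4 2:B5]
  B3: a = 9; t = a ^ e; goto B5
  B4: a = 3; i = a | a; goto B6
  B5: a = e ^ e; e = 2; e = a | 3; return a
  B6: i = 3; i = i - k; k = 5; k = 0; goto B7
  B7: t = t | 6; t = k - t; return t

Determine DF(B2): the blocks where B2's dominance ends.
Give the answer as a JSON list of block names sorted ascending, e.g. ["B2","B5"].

Answer: ["B3", "B4", "B5"]

Analysis:
idom tree: B1←B0 B2←B1 B3←B0 B4←B1 B5←B0 B6←B0 B7←B6
Dom∩ at merges:
  B3: preds {B0,B2}: {B0} ∩ {B0,B1,B2} = {B0}; idom=B0
  B4: preds {B1,B2}: {B0,B1} ∩ {B0,B1,B2} = {B0,B1}; idom=B1
  B5: preds {B1,B2,B3}: {B0,B1} ∩ {B0,B1,B2} ∩ {B0,B3} = {B0}; idom=B0
  B6: preds {B0,B4}: {B0} ∩ {B0,B1,B4} = {B0}; idom=B0

Frontier:
  B3←B0: walk · to B0
  B3←B2: walk B2→B1 to B0
  B4←B1: walk · to B1
  B4←B2: walk B2 to B1
  B5←B1: walk B1 to B0
  B5←B2: walk B2→B1 to B0
  B5←B3: walk B3 to B0
  B6←B0: walk · to B0
  B6←B4: walk B4→B1 to B0
  DF(B0)=∅
  DF(B1)={B3,B5,B6}
  DF(B2)={B3,B4,B5}
  DF(B3)={B5}
  DF(B4)={B6}
  DF(B5)=∅
  DF(B6)=∅
  DF(B7)=∅

DF(B2) = ["B3", "B4", "B5"]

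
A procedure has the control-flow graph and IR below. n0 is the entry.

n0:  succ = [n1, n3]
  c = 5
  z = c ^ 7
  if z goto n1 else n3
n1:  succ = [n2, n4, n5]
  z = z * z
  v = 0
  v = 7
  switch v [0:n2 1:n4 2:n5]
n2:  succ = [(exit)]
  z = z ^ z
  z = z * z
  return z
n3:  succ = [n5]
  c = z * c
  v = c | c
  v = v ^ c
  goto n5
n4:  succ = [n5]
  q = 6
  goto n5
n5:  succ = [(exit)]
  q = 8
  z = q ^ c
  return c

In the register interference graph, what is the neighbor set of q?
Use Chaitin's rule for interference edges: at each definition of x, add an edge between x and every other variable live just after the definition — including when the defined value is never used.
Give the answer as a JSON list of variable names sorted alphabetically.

Answer: ["c"]

Derivation:
def/use:
  n0 def {c,z} use ∅
  n1 def {v,z} use {z}
  n2 def {z} use {z}
  n3 def {c,v} use {c,z}
  n4 def {q} use ∅
  n5 def {q,z} use {c}

Liveness:
  live n0: ∅→{c,z}
  live n1: {c,z}→{c,z}
  live n2: {z}→∅
  live n3: {c,z}→{c}
  live n4: {c}→{c}
  live n5: {c}→∅

Interfere edges:
  c — {q,v,z}
  q — {c}
  v — {c,z}
  z — {c,v}

N(q) = ["c"]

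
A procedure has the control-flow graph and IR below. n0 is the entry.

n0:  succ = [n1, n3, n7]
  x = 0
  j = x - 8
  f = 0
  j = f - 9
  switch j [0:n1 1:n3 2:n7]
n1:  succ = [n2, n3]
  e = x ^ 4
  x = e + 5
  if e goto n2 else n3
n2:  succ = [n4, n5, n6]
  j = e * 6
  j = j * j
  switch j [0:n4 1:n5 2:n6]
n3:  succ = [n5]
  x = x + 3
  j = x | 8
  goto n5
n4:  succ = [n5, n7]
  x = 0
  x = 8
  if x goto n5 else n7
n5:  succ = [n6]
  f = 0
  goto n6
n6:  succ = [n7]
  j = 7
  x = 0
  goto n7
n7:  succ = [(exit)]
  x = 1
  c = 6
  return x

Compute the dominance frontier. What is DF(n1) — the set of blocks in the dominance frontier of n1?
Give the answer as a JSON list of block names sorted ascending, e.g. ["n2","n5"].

idom tree: n1←n0 n2←n1 n3←n0 n4←n2 n5←n0 n6←n0 n7←n0
Dom∩ at merges:
  n3: preds {n0,n1}: {n0} ∩ {n0,n1} = {n0}; idom=n0
  n5: preds {n2,n3,n4}: {n0,n1,n2} ∩ {n0,n3} ∩ {n0,n1,n2,n4} = {n0}; idom=n0
  n6: preds {n2,n5}: {n0,n1,n2} ∩ {n0,n5} = {n0}; idom=n0
  n7: preds {n0,n4,n6}: {n0} ∩ {n0,n1,n2,n4} ∩ {n0,n6} = {n0}; idom=n0

DF derivation:
  n3←n0: walk · to n0
  n3←n1: walk n1 to n0
  n5←n2: walk n2→n1 to n0
  n5←n3: walk n3 to n0
  n5←n4: walk n4→n2→n1 to n0
  n6←n2: walk n2→n1 to n0
  n6←n5: walk n5 to n0
  n7←n0: walk · to n0
  n7←n4: walk n4→n2→n1 to n0
  n7←n6: walk n6 to n0
  n0 → ∅
  n1 → {n3,n5,n6,n7}
  n2 → {n5,n6,n7}
  n3 → {n5}
  n4 → {n5,n7}
  n5 → {n6}
  n6 → {n7}
  n7 → ∅

DF(n1) = ["n3", "n5", "n6", "n7"]

Answer: ["n3", "n5", "n6", "n7"]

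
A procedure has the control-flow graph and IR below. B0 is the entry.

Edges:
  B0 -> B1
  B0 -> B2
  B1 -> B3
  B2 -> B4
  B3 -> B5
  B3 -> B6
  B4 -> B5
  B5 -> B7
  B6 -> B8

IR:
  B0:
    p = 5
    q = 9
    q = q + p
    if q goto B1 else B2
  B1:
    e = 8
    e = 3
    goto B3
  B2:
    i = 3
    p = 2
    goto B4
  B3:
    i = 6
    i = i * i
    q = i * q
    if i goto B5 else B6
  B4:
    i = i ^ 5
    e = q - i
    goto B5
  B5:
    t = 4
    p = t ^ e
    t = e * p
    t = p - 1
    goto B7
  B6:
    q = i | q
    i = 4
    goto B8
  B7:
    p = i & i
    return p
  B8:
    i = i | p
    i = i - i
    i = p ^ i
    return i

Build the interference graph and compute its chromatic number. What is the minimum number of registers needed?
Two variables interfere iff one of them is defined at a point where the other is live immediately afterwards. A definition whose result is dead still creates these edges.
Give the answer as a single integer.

Per-block:
  B0: def={p,q} ue=∅
  B1: def={e} ue=∅
  B2: def={i,p} ue=∅
  B3: def={i,q} ue={q}
  B4: def={e,i} ue={i,q}
  B5: def={p,t} ue={e}
  B6: def={i,q} ue={i,q}
  B7: def={p} ue={i}
  B8: def={i} ue={i,p}

Backward fixpoint:
  B0: in=∅ out={p,q}
  B1: in={p,q} out={e,p,q}
  B2: in={q} out={i,q}
  B3: in={e,p,q} out={e,i,p,q}
  B4: in={i,q} out={e,i}
  B5: in={e,i} out={i}
  B6: in={i,p,q} out={i,p}
  B7: in={i} out=∅
  B8: in={i,p} out=∅

Conflict graph:
  e — {i,p,q,t}
  i — {e,p,q,t}
  p — {e,i,q,t}
  q — {e,i,p}
  t — {e,i,p}

Registers:
  {e,i,p,q} pairwise interfere (4-clique) ⇒ χ ≥ 4
  4-colouring: R0={e}  R1={i}  R2={p}  R3={q,t}
  χ = 4

Answer: 4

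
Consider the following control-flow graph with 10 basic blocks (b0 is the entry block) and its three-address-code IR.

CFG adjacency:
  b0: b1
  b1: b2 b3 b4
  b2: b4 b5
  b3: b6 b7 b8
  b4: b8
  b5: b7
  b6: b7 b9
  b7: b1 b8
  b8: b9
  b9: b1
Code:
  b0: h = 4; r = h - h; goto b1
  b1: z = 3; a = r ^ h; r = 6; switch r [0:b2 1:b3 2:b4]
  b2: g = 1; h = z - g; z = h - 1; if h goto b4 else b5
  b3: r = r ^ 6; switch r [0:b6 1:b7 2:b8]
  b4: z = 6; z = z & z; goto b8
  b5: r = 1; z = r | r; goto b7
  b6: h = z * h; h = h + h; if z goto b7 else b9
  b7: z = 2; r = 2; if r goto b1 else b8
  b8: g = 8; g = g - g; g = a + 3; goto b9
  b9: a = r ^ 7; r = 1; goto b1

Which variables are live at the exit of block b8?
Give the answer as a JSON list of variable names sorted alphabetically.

Answer: ["h", "r"]

Working:
def/use:
  b0: def={h,r} ue=∅
  b1: def={a,r,z} ue={h,r}
  b2: def={g,h,z} ue={z}
  b3: def={r} ue={r}
  b4: def={z} ue=∅
  b5: def={r,z} ue=∅
  b6: def={h} ue={h,z}
  b7: def={r,z} ue=∅
  b8: def={g} ue={a}
  b9: def={a,r} ue={r}

Liveness:
  b0: in=∅ out={h,r}
  b1: in={h,r} out={a,h,r,z}
  b2: in={a,r,z} out={a,h,r}
  b3: in={a,h,r,z} out={a,h,r,z}
  b4: in={a,h,r} out={a,h,r}
  b5: in={a,h} out={a,h}
  b6: in={a,h,r,z} out={a,h,r}
  b7: in={a,h} out={a,h,r}
  b8: in={a,h,r} out={h,r}
  b9: in={h,r} out={h,r}

live-out(b8) = ["h", "r"]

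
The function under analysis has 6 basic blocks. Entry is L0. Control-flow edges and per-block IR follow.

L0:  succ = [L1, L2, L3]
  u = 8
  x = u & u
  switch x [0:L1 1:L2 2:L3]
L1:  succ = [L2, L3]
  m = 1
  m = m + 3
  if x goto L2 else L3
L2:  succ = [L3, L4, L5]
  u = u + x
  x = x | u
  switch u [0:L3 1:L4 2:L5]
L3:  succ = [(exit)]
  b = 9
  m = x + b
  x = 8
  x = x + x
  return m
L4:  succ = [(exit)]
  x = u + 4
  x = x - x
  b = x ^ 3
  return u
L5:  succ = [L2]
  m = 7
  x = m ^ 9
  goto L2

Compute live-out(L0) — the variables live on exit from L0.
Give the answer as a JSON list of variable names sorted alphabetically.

Per-block:
  L0: def={u,x} ue=∅
  L1: def={m} ue={x}
  L2: def={u,x} ue={u,x}
  L3: def={b,m,x} ue={x}
  L4: def={b,x} ue={u}
  L5: def={m,x} ue=∅

Live sets:
  L0: in=∅ out={u,x}
  L1: in={u,x} out={u,x}
  L2: in={u,x} out={u,x}
  L3: in={x} out=∅
  L4: in={u} out=∅
  L5: in={u} out={u,x}

live-out(L0) = ["u", "x"]

Answer: ["u", "x"]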